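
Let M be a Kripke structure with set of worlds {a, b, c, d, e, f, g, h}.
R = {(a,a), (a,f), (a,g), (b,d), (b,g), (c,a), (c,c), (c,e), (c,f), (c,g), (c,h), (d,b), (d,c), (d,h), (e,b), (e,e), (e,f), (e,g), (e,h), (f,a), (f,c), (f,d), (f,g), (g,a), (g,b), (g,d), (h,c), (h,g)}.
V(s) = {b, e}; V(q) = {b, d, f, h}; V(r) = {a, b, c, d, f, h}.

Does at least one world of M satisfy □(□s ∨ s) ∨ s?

Yes

Recall that □ψ holds at a world iff ψ holds at every accessible world, and ◇ψ holds iff ψ holds at some accessible world.
Let φ = □(□s ∨ s) ∨ s. Evaluate φ at each world:
  a (successors {a, f, g}): φ is false.
  b (successors {d, g}): φ is true.
  c (successors {a, c, e, f, g, h}): φ is false.
  d (successors {b, c, h}): φ is false.
  e (successors {b, e, f, g, h}): φ is true.
  f (successors {a, c, d, g}): φ is false.
  g (successors {a, b, d}): φ is false.
  h (successors {c, g}): φ is false.
Detail at b (witness):
  At b: □(□s ∨ s) is false, s is true, so □(□s ∨ s) ∨ s is true.
    At b: □(□s ∨ s) requires □s ∨ s at every successor {d, g}.
      □s ∨ s fails at d, so □(□s ∨ s) is false at b.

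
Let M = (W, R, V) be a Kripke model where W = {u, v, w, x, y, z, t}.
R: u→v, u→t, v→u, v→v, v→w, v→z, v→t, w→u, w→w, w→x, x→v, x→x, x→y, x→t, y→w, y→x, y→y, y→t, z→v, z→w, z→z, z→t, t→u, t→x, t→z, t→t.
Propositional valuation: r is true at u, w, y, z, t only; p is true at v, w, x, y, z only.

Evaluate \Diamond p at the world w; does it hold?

Yes

At w: \Diamond p requires p at some successor in {u, w, x}.
  p holds at w, so \Diamond p is true at w.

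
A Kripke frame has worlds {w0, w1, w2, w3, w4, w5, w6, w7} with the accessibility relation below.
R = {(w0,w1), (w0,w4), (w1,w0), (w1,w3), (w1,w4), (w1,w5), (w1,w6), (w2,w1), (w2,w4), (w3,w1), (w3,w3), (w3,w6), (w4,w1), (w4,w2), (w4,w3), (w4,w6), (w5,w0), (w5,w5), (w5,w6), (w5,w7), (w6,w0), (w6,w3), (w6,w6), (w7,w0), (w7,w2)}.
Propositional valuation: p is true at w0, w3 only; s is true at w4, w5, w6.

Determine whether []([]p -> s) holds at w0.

Yes

At w0: []([]p -> s) requires []p -> s at every successor {w1, w4}.
    At w1: []p is false, s is false, so []p -> s is true.
      At w1: []p requires p at every successor {w0, w3, w4, w5, w6}.
        p fails at w4, so []p is false at w1.
    At w4: []p is false, s is true, so []p -> s is true.
      At w4: []p requires p at every successor {w1, w2, w3, w6}.
        p fails at w1, so []p is false at w4.
So []([]p -> s) is true at w0.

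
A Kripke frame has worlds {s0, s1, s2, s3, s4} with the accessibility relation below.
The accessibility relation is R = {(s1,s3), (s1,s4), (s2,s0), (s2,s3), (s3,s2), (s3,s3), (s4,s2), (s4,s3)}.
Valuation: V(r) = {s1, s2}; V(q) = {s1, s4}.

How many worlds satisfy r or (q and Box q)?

2

Let φ = r or (q and Box q). Evaluate φ at each world:
  s0 (successors ∅): φ is false.
  s1 (successors {s3, s4}): φ is true.
  s2 (successors {s0, s3}): φ is true.
  s3 (successors {s2, s3}): φ is false.
  s4 (successors {s2, s3}): φ is false.
For instance, at s3:
  At s3: r is false, q and Box q is false, so r or (q and Box q) is false.
    At s3: q is false, Box q is false, so q and Box q is false.
      At s3: Box q requires q at every successor {s2, s3}.
        q fails at s2, so Box q is false at s3.
Satisfying worlds: {s1, s2}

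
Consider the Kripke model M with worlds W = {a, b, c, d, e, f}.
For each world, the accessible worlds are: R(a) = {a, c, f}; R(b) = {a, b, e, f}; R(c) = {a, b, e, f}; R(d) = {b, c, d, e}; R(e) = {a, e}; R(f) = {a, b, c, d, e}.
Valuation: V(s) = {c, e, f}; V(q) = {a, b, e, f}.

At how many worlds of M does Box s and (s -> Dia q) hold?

0

Let φ = Box s and (s -> Dia q). Evaluate φ at each world:
  a (successors {a, c, f}): φ is false.
  b (successors {a, b, e, f}): φ is false.
  c (successors {a, b, e, f}): φ is false.
  d (successors {b, c, d, e}): φ is false.
  e (successors {a, e}): φ is false.
  f (successors {a, b, c, d, e}): φ is false.
For instance, at c:
  At c: Box s is false, s -> Dia q is true, so Box s and (s -> Dia q) is false.
    At c: Box s requires s at every successor {a, b, e, f}.
      s fails at a, so Box s is false at c.
    At c: s is true, Dia q is true, so s -> Dia q is true.
      At c: Dia q requires q at some successor in {a, b, e, f}.
        q holds at a, so Dia q is true at c.
Satisfying worlds: none.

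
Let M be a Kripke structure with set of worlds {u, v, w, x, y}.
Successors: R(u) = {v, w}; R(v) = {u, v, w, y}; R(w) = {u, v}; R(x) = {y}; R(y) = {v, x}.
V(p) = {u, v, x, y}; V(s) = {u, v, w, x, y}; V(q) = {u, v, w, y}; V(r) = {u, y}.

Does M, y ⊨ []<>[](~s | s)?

Yes

Recall that []ψ holds at a world iff ψ holds at every accessible world, and <>ψ holds iff ψ holds at some accessible world.
At y: []<>[](~s | s) requires <>[](~s | s) at every successor {v, x}.
    At v: <>[](~s | s) requires [](~s | s) at some successor in {u, v, w, y}.
      [](~s | s) holds at u, so <>[](~s | s) is true at v.
    At x: <>[](~s | s) requires [](~s | s) at some successor in {y}.
      [](~s | s) holds at y, so <>[](~s | s) is true at x.
So []<>[](~s | s) is true at y.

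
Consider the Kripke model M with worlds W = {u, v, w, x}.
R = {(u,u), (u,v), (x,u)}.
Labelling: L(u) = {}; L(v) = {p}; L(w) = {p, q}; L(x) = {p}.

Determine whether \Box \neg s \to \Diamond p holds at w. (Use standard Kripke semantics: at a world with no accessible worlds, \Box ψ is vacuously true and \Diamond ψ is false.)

At w: \Box \neg s is true, \Diamond p is false, so \Box \neg s \to \Diamond p is false.
  At w: no accessible worlds, so \Box \neg s holds vacuously.
  At w: no accessible worlds, so \Diamond p is false.

No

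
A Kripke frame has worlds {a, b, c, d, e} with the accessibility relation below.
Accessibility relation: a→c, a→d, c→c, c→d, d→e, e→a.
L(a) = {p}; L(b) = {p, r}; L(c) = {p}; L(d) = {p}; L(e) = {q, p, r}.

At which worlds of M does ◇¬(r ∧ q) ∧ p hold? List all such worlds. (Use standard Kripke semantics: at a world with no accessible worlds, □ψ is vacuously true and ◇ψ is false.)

Let φ = ◇¬(r ∧ q) ∧ p. Evaluate φ at each world:
  a (successors {c, d}): φ is true.
  b (successors ∅): φ is false.
  c (successors {c, d}): φ is true.
  d (successors {e}): φ is false.
  e (successors {a}): φ is true.
For instance, at d:
  At d: ◇¬(r ∧ q) is false, p is true, so ◇¬(r ∧ q) ∧ p is false.
    At d: ◇¬(r ∧ q) requires ¬(r ∧ q) at some successor in {e}.
      At e: ¬(r ∧ q) is false.
    So ◇¬(r ∧ q) is false at d.
Satisfying worlds: {a, c, e}

a, c, e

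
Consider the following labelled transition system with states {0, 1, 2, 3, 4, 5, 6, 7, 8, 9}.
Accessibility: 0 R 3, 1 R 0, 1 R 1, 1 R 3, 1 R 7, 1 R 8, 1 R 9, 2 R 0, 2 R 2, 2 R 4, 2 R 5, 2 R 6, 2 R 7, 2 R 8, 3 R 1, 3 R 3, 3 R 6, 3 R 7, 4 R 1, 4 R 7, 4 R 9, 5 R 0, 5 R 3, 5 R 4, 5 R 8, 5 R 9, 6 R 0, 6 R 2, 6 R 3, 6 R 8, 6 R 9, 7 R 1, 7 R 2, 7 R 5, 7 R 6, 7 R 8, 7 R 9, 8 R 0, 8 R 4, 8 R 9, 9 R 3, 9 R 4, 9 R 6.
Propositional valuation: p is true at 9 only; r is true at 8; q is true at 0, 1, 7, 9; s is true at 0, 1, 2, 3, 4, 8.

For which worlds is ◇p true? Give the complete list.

1, 4, 5, 6, 7, 8

Let φ = ◇p. Evaluate φ at each world:
  0 (successors {3}): φ is false.
  1 (successors {0, 1, 3, 7, 8, 9}): φ is true.
  2 (successors {0, 2, 4, 5, 6, 7, 8}): φ is false.
  3 (successors {1, 3, 6, 7}): φ is false.
  4 (successors {1, 7, 9}): φ is true.
  5 (successors {0, 3, 4, 8, 9}): φ is true.
  6 (successors {0, 2, 3, 8, 9}): φ is true.
  7 (successors {1, 2, 5, 6, 8, 9}): φ is true.
  8 (successors {0, 4, 9}): φ is true.
  9 (successors {3, 4, 6}): φ is false.
For instance, at 1:
  At 1: ◇p requires p at some successor in {0, 1, 3, 7, 8, 9}.
    p holds at 9, so ◇p is true at 1.
Satisfying worlds: {1, 4, 5, 6, 7, 8}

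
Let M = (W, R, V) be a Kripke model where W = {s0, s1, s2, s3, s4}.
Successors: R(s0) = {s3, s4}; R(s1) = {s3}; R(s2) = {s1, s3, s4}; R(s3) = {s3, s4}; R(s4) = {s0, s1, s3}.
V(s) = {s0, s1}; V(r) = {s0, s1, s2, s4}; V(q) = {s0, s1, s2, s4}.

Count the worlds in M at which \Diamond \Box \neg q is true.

Let φ = \Diamond \Box \neg q. Evaluate φ at each world:
  s0 (successors {s3, s4}): φ is false.
  s1 (successors {s3}): φ is false.
  s2 (successors {s1, s3, s4}): φ is true.
  s3 (successors {s3, s4}): φ is false.
  s4 (successors {s0, s1, s3}): φ is true.
For instance, at s0:
  At s0: \Diamond \Box \neg q requires \Box \neg q at some successor in {s3, s4}.
    At s3: \Box \neg q is false.
    At s4: \Box \neg q is false.
  So \Diamond \Box \neg q is false at s0.
Satisfying worlds: {s2, s4}

2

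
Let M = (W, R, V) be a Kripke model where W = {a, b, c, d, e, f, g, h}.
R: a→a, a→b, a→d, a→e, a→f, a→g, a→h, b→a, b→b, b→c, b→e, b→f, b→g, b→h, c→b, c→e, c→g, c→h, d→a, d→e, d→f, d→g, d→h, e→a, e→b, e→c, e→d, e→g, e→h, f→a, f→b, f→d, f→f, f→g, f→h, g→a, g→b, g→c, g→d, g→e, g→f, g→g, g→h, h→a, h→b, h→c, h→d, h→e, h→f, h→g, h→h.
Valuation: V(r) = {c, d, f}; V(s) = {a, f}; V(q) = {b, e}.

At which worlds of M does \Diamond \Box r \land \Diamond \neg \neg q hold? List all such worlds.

none

Recall that \Box ψ holds at a world iff ψ holds at every accessible world, and \Diamond ψ holds iff ψ holds at some accessible world.
Let φ = \Diamond \Box r \land \Diamond \neg \neg q. Evaluate φ at each world:
  a (successors {a, b, d, e, f, g, h}): φ is false.
  b (successors {a, b, c, e, f, g, h}): φ is false.
  c (successors {b, e, g, h}): φ is false.
  d (successors {a, e, f, g, h}): φ is false.
  e (successors {a, b, c, d, g, h}): φ is false.
  f (successors {a, b, d, f, g, h}): φ is false.
  g (successors {a, b, c, d, e, f, g, h}): φ is false.
  h (successors {a, b, c, d, e, f, g, h}): φ is false.
For instance, at d:
  At d: \Diamond \Box r is false, \Diamond \neg \neg q is true, so \Diamond \Box r \land \Diamond \neg \neg q is false.
    At d: \Diamond \Box r requires \Box r at some successor in {a, e, f, g, h}.
      At a: \Box r is false.
      At e: \Box r is false.
      At f: \Box r is false.
      At g: \Box r is false.
      At h: \Box r is false.
    So \Diamond \Box r is false at d.
    At d: \Diamond \neg \neg q requires \neg \neg q at some successor in {a, e, f, g, h}.
      \neg \neg q holds at e, so \Diamond \neg \neg q is true at d.
Satisfying worlds: none.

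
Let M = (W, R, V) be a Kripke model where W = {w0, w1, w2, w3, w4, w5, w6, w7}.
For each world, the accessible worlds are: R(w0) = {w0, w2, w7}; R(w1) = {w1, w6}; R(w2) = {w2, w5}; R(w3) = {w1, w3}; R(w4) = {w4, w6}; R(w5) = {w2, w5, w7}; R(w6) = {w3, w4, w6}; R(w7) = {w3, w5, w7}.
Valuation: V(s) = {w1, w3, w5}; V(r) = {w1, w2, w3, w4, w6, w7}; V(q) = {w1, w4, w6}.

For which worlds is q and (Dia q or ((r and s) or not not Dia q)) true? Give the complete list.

Let φ = q and (Dia q or ((r and s) or not not Dia q)). Evaluate φ at each world:
  w0 (successors {w0, w2, w7}): φ is false.
  w1 (successors {w1, w6}): φ is true.
  w2 (successors {w2, w5}): φ is false.
  w3 (successors {w1, w3}): φ is false.
  w4 (successors {w4, w6}): φ is true.
  w5 (successors {w2, w5, w7}): φ is false.
  w6 (successors {w3, w4, w6}): φ is true.
  w7 (successors {w3, w5, w7}): φ is false.
For instance, at w1:
  At w1: q is true, Dia q or ((r and s) or not not Dia q) is true, so q and (Dia q or ((r and s) or not not Dia q)) is true.
    At w1: Dia q is true, (r and s) or not not Dia q is true, so Dia q or ((r and s) or not not Dia q) is true.
      At w1: Dia q requires q at some successor in {w1, w6}.
        q holds at w1, so Dia q is true at w1.
      At w1: r and s is true, not not Dia q is true, so (r and s) or not not Dia q is true.
Satisfying worlds: {w1, w4, w6}

w1, w4, w6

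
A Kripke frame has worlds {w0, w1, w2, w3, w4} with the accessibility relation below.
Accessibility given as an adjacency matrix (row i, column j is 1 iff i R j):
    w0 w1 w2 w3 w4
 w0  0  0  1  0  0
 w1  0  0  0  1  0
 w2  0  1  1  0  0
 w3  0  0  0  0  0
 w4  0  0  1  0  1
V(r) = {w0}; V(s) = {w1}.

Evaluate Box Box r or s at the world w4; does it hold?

Recall that Box ψ holds at a world iff ψ holds at every accessible world, and Dia ψ holds iff ψ holds at some accessible world.
At w4: Box Box r is false, s is false, so Box Box r or s is false.
  At w4: Box Box r requires Box r at every successor {w2, w4}.
    Box r fails at w2, so Box Box r is false at w4.
      At w2: Box r requires r at every successor {w1, w2}.
        r fails at w1, so Box r is false at w2.

No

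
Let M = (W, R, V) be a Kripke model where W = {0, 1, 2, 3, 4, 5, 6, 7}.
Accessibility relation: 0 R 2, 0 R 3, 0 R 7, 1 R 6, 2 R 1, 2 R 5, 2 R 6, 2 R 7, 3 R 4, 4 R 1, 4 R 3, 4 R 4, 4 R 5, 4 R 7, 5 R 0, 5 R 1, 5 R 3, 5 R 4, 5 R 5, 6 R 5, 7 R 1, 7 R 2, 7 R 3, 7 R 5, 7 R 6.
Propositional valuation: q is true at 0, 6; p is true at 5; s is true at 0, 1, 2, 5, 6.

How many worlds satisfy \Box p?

Let φ = \Box p. Evaluate φ at each world:
  0 (successors {2, 3, 7}): φ is false.
  1 (successors {6}): φ is false.
  2 (successors {1, 5, 6, 7}): φ is false.
  3 (successors {4}): φ is false.
  4 (successors {1, 3, 4, 5, 7}): φ is false.
  5 (successors {0, 1, 3, 4, 5}): φ is false.
  6 (successors {5}): φ is true.
  7 (successors {1, 2, 3, 5, 6}): φ is false.
For instance, at 3:
  At 3: \Box p requires p at every successor {4}.
    p fails at 4, so \Box p is false at 3.
Satisfying worlds: {6}

1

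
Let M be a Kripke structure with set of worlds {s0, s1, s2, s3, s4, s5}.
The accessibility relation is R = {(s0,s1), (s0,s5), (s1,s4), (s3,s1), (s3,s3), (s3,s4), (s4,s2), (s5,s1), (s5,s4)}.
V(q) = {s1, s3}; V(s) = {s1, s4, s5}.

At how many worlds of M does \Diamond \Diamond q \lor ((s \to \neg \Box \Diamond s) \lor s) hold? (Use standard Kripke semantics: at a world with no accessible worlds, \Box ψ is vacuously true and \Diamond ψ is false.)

6

Recall that \Box ψ holds at a world iff ψ holds at every accessible world, and \Diamond ψ holds iff ψ holds at some accessible world.
Let φ = \Diamond \Diamond q \lor ((s \to \neg \Box \Diamond s) \lor s). Evaluate φ at each world:
  s0 (successors {s1, s5}): φ is true.
  s1 (successors {s4}): φ is true.
  s2 (successors ∅): φ is true.
  s3 (successors {s1, s3, s4}): φ is true.
  s4 (successors {s2}): φ is true.
  s5 (successors {s1, s4}): φ is true.
For instance, at s4:
  At s4: \Diamond \Diamond q is false, (s \to \neg \Box \Diamond s) \lor s is true, so \Diamond \Diamond q \lor ((s \to \neg \Box \Diamond s) \lor s) is true.
    At s4: \Diamond \Diamond q requires \Diamond q at some successor in {s2}.
      At s2: \Diamond q is false.
    So \Diamond \Diamond q is false at s4.
    At s4: s \to \neg \Box \Diamond s is true, s is true, so (s \to \neg \Box \Diamond s) \lor s is true.
      At s4: s is true, \neg \Box \Diamond s is true, so s \to \neg \Box \Diamond s is true.
Satisfying worlds: {s0, s1, s2, s3, s4, s5}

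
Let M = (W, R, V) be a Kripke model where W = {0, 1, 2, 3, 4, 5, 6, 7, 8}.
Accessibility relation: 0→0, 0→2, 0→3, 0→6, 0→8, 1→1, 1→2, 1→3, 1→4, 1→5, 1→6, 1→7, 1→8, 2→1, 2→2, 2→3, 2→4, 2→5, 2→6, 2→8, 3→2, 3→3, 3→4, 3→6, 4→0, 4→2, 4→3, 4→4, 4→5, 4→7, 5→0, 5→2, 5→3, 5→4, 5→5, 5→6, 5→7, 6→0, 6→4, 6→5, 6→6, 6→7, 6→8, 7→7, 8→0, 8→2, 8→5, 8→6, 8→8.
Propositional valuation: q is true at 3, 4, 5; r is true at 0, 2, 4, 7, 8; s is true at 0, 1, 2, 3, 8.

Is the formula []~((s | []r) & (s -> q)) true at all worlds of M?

Recall that []ψ holds at a world iff ψ holds at every accessible world, and <>ψ holds iff ψ holds at some accessible world.
Let φ = []~((s | []r) & (s -> q)). Evaluate φ at each world:
  0 (successors {0, 2, 3, 6, 8}): φ is false.
  1 (successors {1, 2, 3, 4, 5, 6, 7, 8}): φ is false.
  2 (successors {1, 2, 3, 4, 5, 6, 8}): φ is false.
  3 (successors {2, 3, 4, 6}): φ is false.
  4 (successors {0, 2, 3, 4, 5, 7}): φ is false.
  5 (successors {0, 2, 3, 4, 5, 6, 7}): φ is false.
  6 (successors {0, 4, 5, 6, 7, 8}): φ is false.
  7 (successors {7}): φ is false.
  8 (successors {0, 2, 5, 6, 8}): φ is true.
Detail at 0 (counterexample):
  At 0: []~((s | []r) & (s -> q)) requires ~((s | []r) & (s -> q)) at every successor {0, 2, 3, 6, 8}.
    ~((s | []r) & (s -> q)) fails at 3, so []~((s | []r) & (s -> q)) is false at 0.
      At 3: (s | []r) & (s -> q) is true, so ~((s | []r) & (s -> q)) is false.

No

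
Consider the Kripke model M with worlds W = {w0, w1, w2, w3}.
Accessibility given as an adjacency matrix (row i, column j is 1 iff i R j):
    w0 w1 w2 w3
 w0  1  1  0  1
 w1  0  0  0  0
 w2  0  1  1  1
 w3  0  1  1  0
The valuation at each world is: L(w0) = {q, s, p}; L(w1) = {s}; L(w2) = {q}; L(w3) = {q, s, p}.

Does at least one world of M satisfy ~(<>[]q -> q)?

No

Let φ = ~(<>[]q -> q). Evaluate φ at each world:
  w0 (successors {w0, w1, w3}): φ is false.
  w1 (successors ∅): φ is false.
  w2 (successors {w1, w2, w3}): φ is false.
  w3 (successors {w1, w2}): φ is false.
For instance, at w0:
  At w0: <>[]q -> q is true, so ~(<>[]q -> q) is false.
    At w0: <>[]q is true, q is true, so <>[]q -> q is true.
      At w0: <>[]q requires []q at some successor in {w0, w1, w3}.
        []q holds at w1, so <>[]q is true at w0.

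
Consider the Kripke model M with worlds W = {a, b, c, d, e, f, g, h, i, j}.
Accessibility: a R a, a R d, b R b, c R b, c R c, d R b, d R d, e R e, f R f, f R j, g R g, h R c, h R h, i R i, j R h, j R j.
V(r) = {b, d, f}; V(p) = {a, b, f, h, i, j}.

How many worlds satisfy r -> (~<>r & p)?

Recall that <>ψ holds at a world iff ψ holds at some accessible world.
Let φ = r -> (~<>r & p). Evaluate φ at each world:
  a (successors {a, d}): φ is true.
  b (successors {b}): φ is false.
  c (successors {b, c}): φ is true.
  d (successors {b, d}): φ is false.
  e (successors {e}): φ is true.
  f (successors {f, j}): φ is false.
  g (successors {g}): φ is true.
  h (successors {c, h}): φ is true.
  i (successors {i}): φ is true.
  j (successors {h, j}): φ is true.
For instance, at e:
  At e: r is false, ~<>r & p is false, so r -> (~<>r & p) is true.
    At e: ~<>r is true, p is false, so ~<>r & p is false.
      At e: <>r is false, so ~<>r is true.
Satisfying worlds: {a, c, e, g, h, i, j}

7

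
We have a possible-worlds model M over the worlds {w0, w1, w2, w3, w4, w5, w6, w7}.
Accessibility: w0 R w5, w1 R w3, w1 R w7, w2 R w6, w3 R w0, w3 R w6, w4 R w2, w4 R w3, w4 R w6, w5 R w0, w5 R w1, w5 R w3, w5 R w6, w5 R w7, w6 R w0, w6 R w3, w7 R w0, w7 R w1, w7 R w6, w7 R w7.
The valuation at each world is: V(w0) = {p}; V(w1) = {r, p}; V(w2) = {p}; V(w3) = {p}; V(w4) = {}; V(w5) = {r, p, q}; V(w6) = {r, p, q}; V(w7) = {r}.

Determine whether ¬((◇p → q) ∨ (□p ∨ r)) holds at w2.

Recall that □ψ holds at a world iff ψ holds at every accessible world, and ◇ψ holds iff ψ holds at some accessible world.
At w2: (◇p → q) ∨ (□p ∨ r) is true, so ¬((◇p → q) ∨ (□p ∨ r)) is false.
  At w2: ◇p → q is false, □p ∨ r is true, so (◇p → q) ∨ (□p ∨ r) is true.
    At w2: ◇p is true, q is false, so ◇p → q is false.
      At w2: ◇p requires p at some successor in {w6}.
        p holds at w6, so ◇p is true at w2.
    At w2: □p is true, r is false, so □p ∨ r is true.
      At w2: □p requires p at every successor {w6}.
        At w6: p is true.
      So □p is true at w2.

No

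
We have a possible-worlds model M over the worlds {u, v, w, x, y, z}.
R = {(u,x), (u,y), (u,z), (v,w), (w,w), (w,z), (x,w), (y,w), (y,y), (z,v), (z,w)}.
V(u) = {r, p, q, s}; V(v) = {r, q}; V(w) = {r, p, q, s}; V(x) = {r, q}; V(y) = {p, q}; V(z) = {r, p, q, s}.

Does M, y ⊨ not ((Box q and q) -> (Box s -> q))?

At y: (Box q and q) -> (Box s -> q) is true, so not ((Box q and q) -> (Box s -> q)) is false.
  At y: Box q and q is true, Box s -> q is true, so (Box q and q) -> (Box s -> q) is true.
    At y: Box q is true, q is true, so Box q and q is true.
      At y: Box q requires q at every successor {w, y}.
        At w: q is true.
        At y: q is true.
      So Box q is true at y.
    At y: Box s is false, q is true, so Box s -> q is true.
      At y: Box s requires s at every successor {w, y}.
        s fails at y, so Box s is false at y.

No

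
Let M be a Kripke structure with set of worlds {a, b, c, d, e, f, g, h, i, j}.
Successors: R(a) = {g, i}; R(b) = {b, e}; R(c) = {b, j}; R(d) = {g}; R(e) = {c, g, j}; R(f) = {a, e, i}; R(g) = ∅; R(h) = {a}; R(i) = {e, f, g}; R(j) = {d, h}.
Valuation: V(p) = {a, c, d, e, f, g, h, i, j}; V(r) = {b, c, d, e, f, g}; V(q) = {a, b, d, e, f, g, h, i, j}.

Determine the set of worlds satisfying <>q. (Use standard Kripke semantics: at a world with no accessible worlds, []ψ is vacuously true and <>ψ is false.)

Let φ = <>q. Evaluate φ at each world:
  a (successors {g, i}): φ is true.
  b (successors {b, e}): φ is true.
  c (successors {b, j}): φ is true.
  d (successors {g}): φ is true.
  e (successors {c, g, j}): φ is true.
  f (successors {a, e, i}): φ is true.
  g (successors ∅): φ is false.
  h (successors {a}): φ is true.
  i (successors {e, f, g}): φ is true.
  j (successors {d, h}): φ is true.
For instance, at h:
  At h: <>q requires q at some successor in {a}.
    q holds at a, so <>q is true at h.
Satisfying worlds: {a, b, c, d, e, f, h, i, j}

a, b, c, d, e, f, h, i, j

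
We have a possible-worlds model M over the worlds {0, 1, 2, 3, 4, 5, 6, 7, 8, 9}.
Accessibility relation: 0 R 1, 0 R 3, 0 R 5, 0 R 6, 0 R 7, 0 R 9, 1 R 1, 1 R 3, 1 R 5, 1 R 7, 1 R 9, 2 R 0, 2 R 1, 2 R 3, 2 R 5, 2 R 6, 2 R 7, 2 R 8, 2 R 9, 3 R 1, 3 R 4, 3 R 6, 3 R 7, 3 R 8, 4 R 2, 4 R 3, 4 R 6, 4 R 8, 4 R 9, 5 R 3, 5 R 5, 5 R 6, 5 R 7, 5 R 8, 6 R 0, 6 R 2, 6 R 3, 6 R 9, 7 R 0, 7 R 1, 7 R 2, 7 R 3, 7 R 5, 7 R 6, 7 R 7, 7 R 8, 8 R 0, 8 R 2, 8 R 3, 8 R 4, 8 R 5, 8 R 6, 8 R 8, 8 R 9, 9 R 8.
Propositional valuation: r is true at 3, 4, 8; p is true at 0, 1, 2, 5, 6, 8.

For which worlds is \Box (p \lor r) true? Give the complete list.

9

Let φ = \Box (p \lor r). Evaluate φ at each world:
  0 (successors {1, 3, 5, 6, 7, 9}): φ is false.
  1 (successors {1, 3, 5, 7, 9}): φ is false.
  2 (successors {0, 1, 3, 5, 6, 7, 8, 9}): φ is false.
  3 (successors {1, 4, 6, 7, 8}): φ is false.
  4 (successors {2, 3, 6, 8, 9}): φ is false.
  5 (successors {3, 5, 6, 7, 8}): φ is false.
  6 (successors {0, 2, 3, 9}): φ is false.
  7 (successors {0, 1, 2, 3, 5, 6, 7, 8}): φ is false.
  8 (successors {0, 2, 3, 4, 5, 6, 8, 9}): φ is false.
  9 (successors {8}): φ is true.
For instance, at 5:
  At 5: \Box (p \lor r) requires p \lor r at every successor {3, 5, 6, 7, 8}.
    p \lor r fails at 7, so \Box (p \lor r) is false at 5.
Satisfying worlds: {9}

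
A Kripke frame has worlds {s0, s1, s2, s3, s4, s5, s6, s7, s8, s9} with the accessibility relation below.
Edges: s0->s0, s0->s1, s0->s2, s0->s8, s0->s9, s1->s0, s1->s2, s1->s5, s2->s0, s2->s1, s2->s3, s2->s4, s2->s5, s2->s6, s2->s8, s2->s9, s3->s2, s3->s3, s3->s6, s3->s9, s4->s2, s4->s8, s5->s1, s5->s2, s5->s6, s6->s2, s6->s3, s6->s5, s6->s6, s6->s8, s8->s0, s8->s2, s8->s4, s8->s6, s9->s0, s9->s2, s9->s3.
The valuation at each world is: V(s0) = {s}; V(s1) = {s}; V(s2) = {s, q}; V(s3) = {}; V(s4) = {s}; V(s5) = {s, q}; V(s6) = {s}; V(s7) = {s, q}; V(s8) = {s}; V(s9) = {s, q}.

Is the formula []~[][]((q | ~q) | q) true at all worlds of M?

No

Let φ = []~[][]((q | ~q) | q). Evaluate φ at each world:
  s0 (successors {s0, s1, s2, s8, s9}): φ is false.
  s1 (successors {s0, s2, s5}): φ is false.
  s2 (successors {s0, s1, s3, s4, s5, s6, s8, s9}): φ is false.
  s3 (successors {s2, s3, s6, s9}): φ is false.
  s4 (successors {s2, s8}): φ is false.
  s5 (successors {s1, s2, s6}): φ is false.
  s6 (successors {s2, s3, s5, s6, s8}): φ is false.
  s7 (successors ∅): φ is true.
  s8 (successors {s0, s2, s4, s6}): φ is false.
  s9 (successors {s0, s2, s3}): φ is false.
Detail at s0 (counterexample):
  At s0: []~[][]((q | ~q) | q) requires ~[][]((q | ~q) | q) at every successor {s0, s1, s2, s8, s9}.
    ~[][]((q | ~q) | q) fails at s0, so []~[][]((q | ~q) | q) is false at s0.
      At s0: [][]((q | ~q) | q) is true, so ~[][]((q | ~q) | q) is false.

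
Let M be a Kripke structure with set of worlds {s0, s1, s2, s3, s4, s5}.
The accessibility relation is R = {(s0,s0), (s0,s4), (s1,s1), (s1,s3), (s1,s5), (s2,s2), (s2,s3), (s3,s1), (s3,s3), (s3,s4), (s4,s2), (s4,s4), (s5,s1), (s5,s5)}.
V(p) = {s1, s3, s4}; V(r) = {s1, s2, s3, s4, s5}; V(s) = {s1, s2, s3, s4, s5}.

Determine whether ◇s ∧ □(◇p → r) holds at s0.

Recall that □ψ holds at a world iff ψ holds at every accessible world, and ◇ψ holds iff ψ holds at some accessible world.
At s0: ◇s is true, □(◇p → r) is false, so ◇s ∧ □(◇p → r) is false.
  At s0: ◇s requires s at some successor in {s0, s4}.
    s holds at s4, so ◇s is true at s0.
  At s0: □(◇p → r) requires ◇p → r at every successor {s0, s4}.
    ◇p → r fails at s0, so □(◇p → r) is false at s0.
      At s0: ◇p is true, r is false, so ◇p → r is false.

No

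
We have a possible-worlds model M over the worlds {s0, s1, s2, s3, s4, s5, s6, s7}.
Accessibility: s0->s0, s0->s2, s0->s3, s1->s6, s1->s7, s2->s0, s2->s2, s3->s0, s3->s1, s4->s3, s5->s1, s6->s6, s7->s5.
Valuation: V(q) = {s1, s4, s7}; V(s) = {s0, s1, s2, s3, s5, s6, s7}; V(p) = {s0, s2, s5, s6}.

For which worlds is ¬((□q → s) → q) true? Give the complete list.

s0, s2, s3, s5, s6

Recall that □ψ holds at a world iff ψ holds at every accessible world, and ◇ψ holds iff ψ holds at some accessible world.
Let φ = ¬((□q → s) → q). Evaluate φ at each world:
  s0 (successors {s0, s2, s3}): φ is true.
  s1 (successors {s6, s7}): φ is false.
  s2 (successors {s0, s2}): φ is true.
  s3 (successors {s0, s1}): φ is true.
  s4 (successors {s3}): φ is false.
  s5 (successors {s1}): φ is true.
  s6 (successors {s6}): φ is true.
  s7 (successors {s5}): φ is false.
For instance, at s0:
  At s0: (□q → s) → q is false, so ¬((□q → s) → q) is true.
    At s0: □q → s is true, q is false, so (□q → s) → q is false.
      At s0: □q is false, s is true, so □q → s is true.
Satisfying worlds: {s0, s2, s3, s5, s6}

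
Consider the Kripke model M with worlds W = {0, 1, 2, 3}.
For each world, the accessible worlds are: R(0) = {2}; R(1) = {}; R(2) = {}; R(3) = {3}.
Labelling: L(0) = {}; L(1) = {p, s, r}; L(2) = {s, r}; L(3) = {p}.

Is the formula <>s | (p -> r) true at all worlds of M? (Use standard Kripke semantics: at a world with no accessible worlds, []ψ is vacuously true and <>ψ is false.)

No

Recall that <>ψ holds at a world iff ψ holds at some accessible world.
Let φ = <>s | (p -> r). Evaluate φ at each world:
  0 (successors {2}): φ is true.
  1 (successors ∅): φ is true.
  2 (successors ∅): φ is true.
  3 (successors {3}): φ is false.
Detail at 3 (counterexample):
  At 3: <>s is false, p -> r is false, so <>s | (p -> r) is false.
    At 3: <>s requires s at some successor in {3}.
      At 3: s is false.
    So <>s is false at 3.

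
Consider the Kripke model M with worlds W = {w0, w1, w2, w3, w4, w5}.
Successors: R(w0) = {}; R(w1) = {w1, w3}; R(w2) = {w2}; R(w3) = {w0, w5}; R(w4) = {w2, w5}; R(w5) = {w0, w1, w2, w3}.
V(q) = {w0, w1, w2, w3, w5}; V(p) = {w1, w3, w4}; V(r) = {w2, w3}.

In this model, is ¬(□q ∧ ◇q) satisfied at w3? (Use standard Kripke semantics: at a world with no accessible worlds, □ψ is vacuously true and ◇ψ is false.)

At w3: □q ∧ ◇q is true, so ¬(□q ∧ ◇q) is false.
  At w3: □q is true, ◇q is true, so □q ∧ ◇q is true.
    At w3: □q requires q at every successor {w0, w5}.
      At w0: q is true.
      At w5: q is true.
    So □q is true at w3.
    At w3: ◇q requires q at some successor in {w0, w5}.
      q holds at w0, so ◇q is true at w3.

No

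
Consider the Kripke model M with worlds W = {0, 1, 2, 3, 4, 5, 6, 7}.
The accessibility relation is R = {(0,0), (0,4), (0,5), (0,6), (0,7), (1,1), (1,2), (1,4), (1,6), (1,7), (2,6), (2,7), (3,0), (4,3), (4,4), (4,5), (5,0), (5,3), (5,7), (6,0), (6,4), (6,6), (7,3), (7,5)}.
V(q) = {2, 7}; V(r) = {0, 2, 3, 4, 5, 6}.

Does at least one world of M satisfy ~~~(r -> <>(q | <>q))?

Let φ = ~~~(r -> <>(q | <>q)). Evaluate φ at each world:
  0 (successors {0, 4, 5, 6, 7}): φ is false.
  1 (successors {1, 2, 4, 6, 7}): φ is false.
  2 (successors {6, 7}): φ is false.
  3 (successors {0}): φ is false.
  4 (successors {3, 4, 5}): φ is false.
  5 (successors {0, 3, 7}): φ is false.
  6 (successors {0, 4, 6}): φ is false.
  7 (successors {3, 5}): φ is false.
For instance, at 7:
  At 7: ~~(r -> <>(q | <>q)) is true, so ~~~(r -> <>(q | <>q)) is false.
    At 7: ~(r -> <>(q | <>q)) is false, so ~~(r -> <>(q | <>q)) is true.
      At 7: r -> <>(q | <>q) is true, so ~(r -> <>(q | <>q)) is false.

No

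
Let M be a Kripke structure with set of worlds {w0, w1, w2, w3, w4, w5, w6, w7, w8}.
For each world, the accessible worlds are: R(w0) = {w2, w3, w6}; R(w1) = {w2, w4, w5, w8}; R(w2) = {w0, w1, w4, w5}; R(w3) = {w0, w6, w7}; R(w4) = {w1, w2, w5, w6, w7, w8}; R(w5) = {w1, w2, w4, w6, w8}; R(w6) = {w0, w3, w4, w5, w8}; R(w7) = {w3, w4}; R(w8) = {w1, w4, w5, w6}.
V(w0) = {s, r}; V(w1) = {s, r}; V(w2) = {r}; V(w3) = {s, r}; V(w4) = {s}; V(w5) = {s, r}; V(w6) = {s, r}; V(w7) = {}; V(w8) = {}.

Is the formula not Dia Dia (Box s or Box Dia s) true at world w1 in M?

No

At w1: Dia Dia (Box s or Box Dia s) is true, so not Dia Dia (Box s or Box Dia s) is false.
  At w1: Dia Dia (Box s or Box Dia s) requires Dia (Box s or Box Dia s) at some successor in {w2, w4, w5, w8}.
    Dia (Box s or Box Dia s) holds at w2, so Dia Dia (Box s or Box Dia s) is true at w1.
      At w2: Dia (Box s or Box Dia s) requires Box s or Box Dia s at some successor in {w0, w1, w4, w5}.
        Box s or Box Dia s holds at w0, so Dia (Box s or Box Dia s) is true at w2.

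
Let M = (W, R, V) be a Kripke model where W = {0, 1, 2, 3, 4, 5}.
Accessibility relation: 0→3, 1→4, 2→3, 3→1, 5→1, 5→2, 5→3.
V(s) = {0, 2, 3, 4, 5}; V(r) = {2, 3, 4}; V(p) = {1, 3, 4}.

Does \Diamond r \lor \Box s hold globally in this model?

Let φ = \Diamond r \lor \Box s. Evaluate φ at each world:
  0 (successors {3}): φ is true.
  1 (successors {4}): φ is true.
  2 (successors {3}): φ is true.
  3 (successors {1}): φ is false.
  4 (successors ∅): φ is true.
  5 (successors {1, 2, 3}): φ is true.
Detail at 3 (counterexample):
  At 3: \Diamond r is false, \Box s is false, so \Diamond r \lor \Box s is false.
    At 3: \Diamond r requires r at some successor in {1}.
      At 1: r is false.
    So \Diamond r is false at 3.
    At 3: \Box s requires s at every successor {1}.
      s fails at 1, so \Box s is false at 3.

No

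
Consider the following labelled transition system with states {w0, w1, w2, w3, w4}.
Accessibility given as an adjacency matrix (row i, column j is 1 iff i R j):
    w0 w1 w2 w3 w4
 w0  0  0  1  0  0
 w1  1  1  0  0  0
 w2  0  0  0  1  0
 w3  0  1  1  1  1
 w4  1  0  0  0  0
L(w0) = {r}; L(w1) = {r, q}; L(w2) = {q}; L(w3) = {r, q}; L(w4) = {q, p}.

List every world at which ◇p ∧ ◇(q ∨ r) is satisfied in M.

w3

Let φ = ◇p ∧ ◇(q ∨ r). Evaluate φ at each world:
  w0 (successors {w2}): φ is false.
  w1 (successors {w0, w1}): φ is false.
  w2 (successors {w3}): φ is false.
  w3 (successors {w1, w2, w3, w4}): φ is true.
  w4 (successors {w0}): φ is false.
For instance, at w0:
  At w0: ◇p is false, ◇(q ∨ r) is true, so ◇p ∧ ◇(q ∨ r) is false.
    At w0: ◇p requires p at some successor in {w2}.
      At w2: p is false.
    So ◇p is false at w0.
    At w0: ◇(q ∨ r) requires q ∨ r at some successor in {w2}.
      q ∨ r holds at w2, so ◇(q ∨ r) is true at w0.
Satisfying worlds: {w3}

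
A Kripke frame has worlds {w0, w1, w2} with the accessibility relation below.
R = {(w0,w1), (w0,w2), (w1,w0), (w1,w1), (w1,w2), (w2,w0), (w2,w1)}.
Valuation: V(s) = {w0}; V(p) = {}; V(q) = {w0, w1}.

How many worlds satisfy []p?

Recall that []ψ holds at a world iff ψ holds at every accessible world, and <>ψ holds iff ψ holds at some accessible world.
Let φ = []p. Evaluate φ at each world:
  w0 (successors {w1, w2}): φ is false.
  w1 (successors {w0, w1, w2}): φ is false.
  w2 (successors {w0, w1}): φ is false.
For instance, at w2:
  At w2: []p requires p at every successor {w0, w1}.
    p fails at w0, so []p is false at w2.
Satisfying worlds: none.

0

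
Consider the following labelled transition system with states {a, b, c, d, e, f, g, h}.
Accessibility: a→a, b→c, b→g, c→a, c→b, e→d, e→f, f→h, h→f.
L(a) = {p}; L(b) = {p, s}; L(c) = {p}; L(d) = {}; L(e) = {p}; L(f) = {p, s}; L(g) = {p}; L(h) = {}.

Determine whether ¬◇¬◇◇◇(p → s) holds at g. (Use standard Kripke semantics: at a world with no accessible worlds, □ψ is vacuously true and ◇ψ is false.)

Yes

At g: ◇¬◇◇◇(p → s) is false, so ¬◇¬◇◇◇(p → s) is true.
  At g: no accessible worlds, so ◇¬◇◇◇(p → s) is false.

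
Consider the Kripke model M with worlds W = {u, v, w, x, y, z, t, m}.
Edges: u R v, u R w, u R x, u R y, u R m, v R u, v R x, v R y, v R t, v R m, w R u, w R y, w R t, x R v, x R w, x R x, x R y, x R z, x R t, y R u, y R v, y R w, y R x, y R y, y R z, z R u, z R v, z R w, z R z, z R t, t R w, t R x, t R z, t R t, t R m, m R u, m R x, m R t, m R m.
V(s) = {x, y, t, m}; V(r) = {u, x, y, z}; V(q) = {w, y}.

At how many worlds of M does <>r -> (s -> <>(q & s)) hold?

Let φ = <>r -> (s -> <>(q & s)). Evaluate φ at each world:
  u (successors {v, w, x, y, m}): φ is true.
  v (successors {u, x, y, t, m}): φ is true.
  w (successors {u, y, t}): φ is true.
  x (successors {v, w, x, y, z, t}): φ is true.
  y (successors {u, v, w, x, y, z}): φ is true.
  z (successors {u, v, w, z, t}): φ is true.
  t (successors {w, x, z, t, m}): φ is false.
  m (successors {u, x, t, m}): φ is false.
For instance, at v:
  At v: <>r is true, s -> <>(q & s) is true, so <>r -> (s -> <>(q & s)) is true.
    At v: <>r requires r at some successor in {u, x, y, t, m}.
      r holds at u, so <>r is true at v.
    At v: s is false, <>(q & s) is true, so s -> <>(q & s) is true.
      At v: <>(q & s) requires q & s at some successor in {u, x, y, t, m}.
        q & s holds at y, so <>(q & s) is true at v.
Satisfying worlds: {u, v, w, x, y, z}

6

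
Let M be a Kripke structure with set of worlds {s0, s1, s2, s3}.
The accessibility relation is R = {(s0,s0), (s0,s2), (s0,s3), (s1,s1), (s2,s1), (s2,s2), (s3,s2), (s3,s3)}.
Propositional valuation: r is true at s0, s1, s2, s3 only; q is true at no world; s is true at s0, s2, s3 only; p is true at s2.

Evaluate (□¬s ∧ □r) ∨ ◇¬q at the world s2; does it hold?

Yes

Recall that □ψ holds at a world iff ψ holds at every accessible world, and ◇ψ holds iff ψ holds at some accessible world.
At s2: □¬s ∧ □r is false, ◇¬q is true, so (□¬s ∧ □r) ∨ ◇¬q is true.
  At s2: □¬s is false, □r is true, so □¬s ∧ □r is false.
    At s2: □¬s requires ¬s at every successor {s1, s2}.
      ¬s fails at s2, so □¬s is false at s2.
    At s2: □r requires r at every successor {s1, s2}.
      At s1: r is true.
      At s2: r is true.
    So □r is true at s2.
  At s2: ◇¬q requires ¬q at some successor in {s1, s2}.
    ¬q holds at s1, so ◇¬q is true at s2.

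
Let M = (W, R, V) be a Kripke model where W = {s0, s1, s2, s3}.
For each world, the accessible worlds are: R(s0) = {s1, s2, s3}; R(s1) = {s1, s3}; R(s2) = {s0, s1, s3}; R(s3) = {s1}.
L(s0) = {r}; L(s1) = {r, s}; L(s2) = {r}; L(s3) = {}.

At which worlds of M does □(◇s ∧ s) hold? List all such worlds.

s3

Let φ = □(◇s ∧ s). Evaluate φ at each world:
  s0 (successors {s1, s2, s3}): φ is false.
  s1 (successors {s1, s3}): φ is false.
  s2 (successors {s0, s1, s3}): φ is false.
  s3 (successors {s1}): φ is true.
For instance, at s2:
  At s2: □(◇s ∧ s) requires ◇s ∧ s at every successor {s0, s1, s3}.
    ◇s ∧ s fails at s0, so □(◇s ∧ s) is false at s2.
      At s0: ◇s is true, s is false, so ◇s ∧ s is false.
Satisfying worlds: {s3}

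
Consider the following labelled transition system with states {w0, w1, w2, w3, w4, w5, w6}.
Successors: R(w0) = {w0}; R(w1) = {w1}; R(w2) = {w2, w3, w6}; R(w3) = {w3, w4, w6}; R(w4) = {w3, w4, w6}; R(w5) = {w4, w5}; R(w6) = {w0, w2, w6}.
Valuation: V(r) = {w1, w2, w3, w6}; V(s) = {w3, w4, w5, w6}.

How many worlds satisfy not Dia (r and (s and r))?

Let φ = not Dia (r and (s and r)). Evaluate φ at each world:
  w0 (successors {w0}): φ is true.
  w1 (successors {w1}): φ is true.
  w2 (successors {w2, w3, w6}): φ is false.
  w3 (successors {w3, w4, w6}): φ is false.
  w4 (successors {w3, w4, w6}): φ is false.
  w5 (successors {w4, w5}): φ is true.
  w6 (successors {w0, w2, w6}): φ is false.
For instance, at w1:
  At w1: Dia (r and (s and r)) is false, so not Dia (r and (s and r)) is true.
    At w1: Dia (r and (s and r)) requires r and (s and r) at some successor in {w1}.
      At w1: r and (s and r) is false.
    So Dia (r and (s and r)) is false at w1.
Satisfying worlds: {w0, w1, w5}

3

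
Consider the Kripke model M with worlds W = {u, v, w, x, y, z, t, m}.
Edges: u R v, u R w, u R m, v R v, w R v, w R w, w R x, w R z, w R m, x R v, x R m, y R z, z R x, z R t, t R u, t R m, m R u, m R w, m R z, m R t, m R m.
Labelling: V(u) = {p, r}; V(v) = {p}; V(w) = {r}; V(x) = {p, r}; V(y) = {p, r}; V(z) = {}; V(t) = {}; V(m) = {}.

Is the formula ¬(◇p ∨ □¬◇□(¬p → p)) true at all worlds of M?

Recall that □ψ holds at a world iff ψ holds at every accessible world, and ◇ψ holds iff ψ holds at some accessible world.
Let φ = ¬(◇p ∨ □¬◇□(¬p → p)). Evaluate φ at each world:
  u (successors {v, w, m}): φ is false.
  v (successors {v}): φ is false.
  w (successors {v, w, x, z, m}): φ is false.
  x (successors {v, m}): φ is false.
  y (successors {z}): φ is false.
  z (successors {x, t}): φ is false.
  t (successors {u, m}): φ is false.
  m (successors {u, w, z, t, m}): φ is false.
Detail at u (counterexample):
  At u: ◇p ∨ □¬◇□(¬p → p) is true, so ¬(◇p ∨ □¬◇□(¬p → p)) is false.
    At u: ◇p is true, □¬◇□(¬p → p) is false, so ◇p ∨ □¬◇□(¬p → p) is true.
      At u: ◇p requires p at some successor in {v, w, m}.
        p holds at v, so ◇p is true at u.
      At u: □¬◇□(¬p → p) requires ¬◇□(¬p → p) at every successor {v, w, m}.
        ¬◇□(¬p → p) fails at v, so □¬◇□(¬p → p) is false at u.

No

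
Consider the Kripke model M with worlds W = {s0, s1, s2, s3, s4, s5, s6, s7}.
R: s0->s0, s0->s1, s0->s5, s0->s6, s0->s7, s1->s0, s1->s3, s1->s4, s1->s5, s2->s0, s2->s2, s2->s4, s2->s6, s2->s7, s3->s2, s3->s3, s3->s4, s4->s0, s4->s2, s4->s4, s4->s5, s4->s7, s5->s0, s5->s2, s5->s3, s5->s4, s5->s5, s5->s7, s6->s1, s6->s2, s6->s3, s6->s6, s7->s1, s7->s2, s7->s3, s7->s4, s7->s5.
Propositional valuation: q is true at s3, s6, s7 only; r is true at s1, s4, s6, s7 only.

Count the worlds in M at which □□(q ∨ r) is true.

0

Recall that □ψ holds at a world iff ψ holds at every accessible world, and ◇ψ holds iff ψ holds at some accessible world.
Let φ = □□(q ∨ r). Evaluate φ at each world:
  s0 (successors {s0, s1, s5, s6, s7}): φ is false.
  s1 (successors {s0, s3, s4, s5}): φ is false.
  s2 (successors {s0, s2, s4, s6, s7}): φ is false.
  s3 (successors {s2, s3, s4}): φ is false.
  s4 (successors {s0, s2, s4, s5, s7}): φ is false.
  s5 (successors {s0, s2, s3, s4, s5, s7}): φ is false.
  s6 (successors {s1, s2, s3, s6}): φ is false.
  s7 (successors {s1, s2, s3, s4, s5}): φ is false.
For instance, at s6:
  At s6: □□(q ∨ r) requires □(q ∨ r) at every successor {s1, s2, s3, s6}.
    □(q ∨ r) fails at s1, so □□(q ∨ r) is false at s6.
      At s1: □(q ∨ r) requires q ∨ r at every successor {s0, s3, s4, s5}.
        q ∨ r fails at s0, so □(q ∨ r) is false at s1.
Satisfying worlds: none.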